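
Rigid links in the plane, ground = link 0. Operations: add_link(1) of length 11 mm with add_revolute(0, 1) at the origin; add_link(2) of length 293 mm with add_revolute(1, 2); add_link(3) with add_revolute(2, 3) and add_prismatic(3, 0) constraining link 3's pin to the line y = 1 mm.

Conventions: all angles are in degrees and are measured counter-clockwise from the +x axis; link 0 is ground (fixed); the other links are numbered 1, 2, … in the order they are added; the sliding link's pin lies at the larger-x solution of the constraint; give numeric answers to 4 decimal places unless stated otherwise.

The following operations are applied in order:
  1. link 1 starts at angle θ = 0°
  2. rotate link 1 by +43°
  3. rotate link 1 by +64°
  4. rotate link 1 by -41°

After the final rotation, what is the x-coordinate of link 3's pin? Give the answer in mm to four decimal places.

geometry: r = 11 mm, L = 293 mm, e = 1 mm; θ starts at 0°
rotate link 1 by +43°: θ ← 0° +43° = 43°
rotate link 1 by +64°: θ ← 43° +64° = 107°
rotate link 1 by -41°: θ ← 107° -41° = 66°
crank pin P = (r cos θ, r sin θ) = (4.474103, 10.049000)
h = r sin θ − e = 10.049000 − 1 = 9.049000
x = r cos θ + √(L² − h²) = 4.474103 + 292.860232 = 297.334335

297.3343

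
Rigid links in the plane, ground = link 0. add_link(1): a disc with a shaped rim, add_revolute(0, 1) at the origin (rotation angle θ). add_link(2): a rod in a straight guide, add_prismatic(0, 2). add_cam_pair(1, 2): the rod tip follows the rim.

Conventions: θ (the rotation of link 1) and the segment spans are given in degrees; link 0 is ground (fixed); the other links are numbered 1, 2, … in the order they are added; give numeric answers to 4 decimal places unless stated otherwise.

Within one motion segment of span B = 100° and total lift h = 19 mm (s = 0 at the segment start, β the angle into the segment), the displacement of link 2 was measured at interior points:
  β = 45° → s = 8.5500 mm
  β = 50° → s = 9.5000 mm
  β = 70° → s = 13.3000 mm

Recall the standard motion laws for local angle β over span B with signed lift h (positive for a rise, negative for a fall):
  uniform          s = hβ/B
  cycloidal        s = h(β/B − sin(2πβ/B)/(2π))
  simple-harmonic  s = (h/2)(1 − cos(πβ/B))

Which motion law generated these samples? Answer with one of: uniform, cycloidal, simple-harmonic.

candidates at β/B = r: uniform s = h·r (linear in β); cycloidal s = h·(r − sin(2πr)/(2π)); simple-harmonic s = (h/2)(1 − cos(πr))
β=45°: printed 8.5500 | uniform 8.5500, cycloidal 7.6155, simple-harmonic 8.0139
β=50°: printed 9.5000 | uniform 9.5000, cycloidal 9.5000, simple-harmonic 9.5000
β=70°: printed 13.3000 | uniform 13.3000, cycloidal 16.1759, simple-harmonic 15.0840
only one law matches every sample → uniform

uniform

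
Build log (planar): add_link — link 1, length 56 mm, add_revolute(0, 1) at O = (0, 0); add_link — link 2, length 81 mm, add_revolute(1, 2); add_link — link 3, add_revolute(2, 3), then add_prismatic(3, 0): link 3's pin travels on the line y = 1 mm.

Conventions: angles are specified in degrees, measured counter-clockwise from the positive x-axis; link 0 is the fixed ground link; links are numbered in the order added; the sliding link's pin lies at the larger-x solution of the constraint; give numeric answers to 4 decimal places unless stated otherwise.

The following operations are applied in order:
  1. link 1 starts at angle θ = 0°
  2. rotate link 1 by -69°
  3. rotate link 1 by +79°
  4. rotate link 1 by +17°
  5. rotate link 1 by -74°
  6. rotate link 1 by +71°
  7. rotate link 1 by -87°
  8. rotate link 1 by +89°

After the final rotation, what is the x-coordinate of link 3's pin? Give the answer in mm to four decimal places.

geometry: r = 56 mm, L = 81 mm, e = 1 mm; θ starts at 0°
rotate link 1 by -69°: θ ← 0° -69° = -69°
rotate link 1 by +79°: θ ← -69° +79° = 10°
rotate link 1 by +17°: θ ← 10° +17° = 27°
rotate link 1 by -74°: θ ← 27° -74° = -47°
rotate link 1 by +71°: θ ← -47° +71° = 24°
rotate link 1 by -87°: θ ← 24° -87° = -63°
rotate link 1 by +89°: θ ← -63° +89° = 26°
crank pin P = (r cos θ, r sin θ) = (50.332467, 24.548784)
h = r sin θ − e = 24.548784 − 1 = 23.548784
x = r cos θ + √(L² − h²) = 50.332467 + 77.501321 = 127.833788

127.8338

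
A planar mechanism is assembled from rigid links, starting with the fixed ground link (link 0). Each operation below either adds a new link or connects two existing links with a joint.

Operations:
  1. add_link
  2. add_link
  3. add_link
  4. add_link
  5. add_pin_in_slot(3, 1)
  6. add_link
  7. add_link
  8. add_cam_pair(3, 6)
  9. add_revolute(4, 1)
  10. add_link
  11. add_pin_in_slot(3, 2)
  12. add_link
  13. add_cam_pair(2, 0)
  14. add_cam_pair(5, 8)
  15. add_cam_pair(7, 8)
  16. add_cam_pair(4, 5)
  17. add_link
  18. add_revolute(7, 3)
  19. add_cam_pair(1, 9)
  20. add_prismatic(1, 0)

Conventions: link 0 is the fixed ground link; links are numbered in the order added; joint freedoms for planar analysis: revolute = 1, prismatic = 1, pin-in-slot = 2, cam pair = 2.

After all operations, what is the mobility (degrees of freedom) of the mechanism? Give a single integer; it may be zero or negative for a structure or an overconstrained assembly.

(L,J1,J2)=(1,0,0); link0 fixed
link1: (2,0,0)
link2: (3,0,0)
link3: (4,0,0)
link4: (5,0,0)
PS 3-1 [J2]: (5,0,1)
link5: (6,0,1)
link6: (7,0,1)
C 3-6 [J2]: (7,0,2)
R 4-1 [J1]: (7,1,2)
link7: (8,1,2)
PS 3-2 [J2]: (8,1,3)
link8: (9,1,3)
C 2-0 [J2]: (9,1,4)
C 5-8 [J2]: (9,1,5)
C 7-8 [J2]: (9,1,6)
C 4-5 [J2]: (9,1,7)
link9: (10,1,7)
R 7-3 [J1]: (10,2,7)
C 1-9 [J2]: (10,2,8)
P 1-0 [J1]: (10,3,8)
Grübler: 3·9 − 2·3 − 8 = 13

M = 13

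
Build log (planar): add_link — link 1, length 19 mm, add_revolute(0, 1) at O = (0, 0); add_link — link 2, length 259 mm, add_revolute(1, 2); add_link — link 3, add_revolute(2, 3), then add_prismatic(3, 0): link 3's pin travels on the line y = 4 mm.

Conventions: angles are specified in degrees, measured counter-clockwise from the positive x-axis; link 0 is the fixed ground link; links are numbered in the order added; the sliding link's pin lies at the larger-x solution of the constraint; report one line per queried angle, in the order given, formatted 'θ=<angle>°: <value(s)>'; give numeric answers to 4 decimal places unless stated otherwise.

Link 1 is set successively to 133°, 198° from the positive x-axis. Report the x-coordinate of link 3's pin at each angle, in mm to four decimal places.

geometry: r = 19 mm, L = 259 mm, e = 4 mm
θ=133°: crank pin P = (r cos θ, r sin θ) = (-12.957969, 13.895720)
θ=133°: h = r sin θ − e = 13.895720 − 4 = 9.895720
θ=133°: x = r cos θ + √(L² − h²) = -12.957969 + 258.810886 = 245.852917
θ=198°: crank pin P = (r cos θ, r sin θ) = (-18.070074, -5.871323)
θ=198°: h = r sin θ − e = -5.871323 − 4 = -9.871323
θ=198°: x = r cos θ + √(L² − h²) = -18.070074 + 258.811818 = 240.741744

θ=133°: 245.8529
θ=198°: 240.7417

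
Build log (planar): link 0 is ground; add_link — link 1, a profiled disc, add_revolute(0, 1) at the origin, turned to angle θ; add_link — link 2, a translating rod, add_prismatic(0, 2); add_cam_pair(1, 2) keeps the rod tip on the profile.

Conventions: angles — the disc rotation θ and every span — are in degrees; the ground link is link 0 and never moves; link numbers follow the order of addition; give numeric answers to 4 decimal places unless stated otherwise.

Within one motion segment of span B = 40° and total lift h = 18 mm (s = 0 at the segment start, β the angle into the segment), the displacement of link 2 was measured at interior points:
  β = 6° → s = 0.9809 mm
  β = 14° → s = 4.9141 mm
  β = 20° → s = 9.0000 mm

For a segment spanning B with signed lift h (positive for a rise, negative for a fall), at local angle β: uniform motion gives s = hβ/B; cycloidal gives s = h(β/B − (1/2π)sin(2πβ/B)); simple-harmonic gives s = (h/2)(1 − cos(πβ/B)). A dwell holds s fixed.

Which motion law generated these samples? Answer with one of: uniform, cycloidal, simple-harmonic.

candidates at β/B = r: uniform s = h·r (linear in β); cycloidal s = h·(r − sin(2πr)/(2π)); simple-harmonic s = (h/2)(1 − cos(πr))
β=6°: printed 0.9809 | uniform 2.7000, cycloidal 0.3823, simple-harmonic 0.9809
β=14°: printed 4.9141 | uniform 6.3000, cycloidal 3.9823, simple-harmonic 4.9141
β=20°: printed 9.0000 | uniform 9.0000, cycloidal 9.0000, simple-harmonic 9.0000
only one law matches every sample → simple-harmonic

simple-harmonic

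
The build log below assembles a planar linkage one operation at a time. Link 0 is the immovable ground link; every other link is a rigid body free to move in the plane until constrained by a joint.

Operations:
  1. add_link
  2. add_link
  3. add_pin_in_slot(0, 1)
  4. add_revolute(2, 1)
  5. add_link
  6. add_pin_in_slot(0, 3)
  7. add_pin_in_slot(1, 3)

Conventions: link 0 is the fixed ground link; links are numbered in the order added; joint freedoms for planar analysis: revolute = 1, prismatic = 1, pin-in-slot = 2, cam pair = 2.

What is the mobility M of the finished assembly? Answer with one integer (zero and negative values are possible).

(L,J1,J2)=(1,0,0); link0 fixed
link1: (2,0,0)
link2: (3,0,0)
PS 0-1 [J2]: (3,0,1)
R 2-1 [J1]: (3,1,1)
link3: (4,1,1)
PS 0-3 [J2]: (4,1,2)
PS 1-3 [J2]: (4,1,3)
Grübler: 3·3 − 2·1 − 3 = 4

M = 4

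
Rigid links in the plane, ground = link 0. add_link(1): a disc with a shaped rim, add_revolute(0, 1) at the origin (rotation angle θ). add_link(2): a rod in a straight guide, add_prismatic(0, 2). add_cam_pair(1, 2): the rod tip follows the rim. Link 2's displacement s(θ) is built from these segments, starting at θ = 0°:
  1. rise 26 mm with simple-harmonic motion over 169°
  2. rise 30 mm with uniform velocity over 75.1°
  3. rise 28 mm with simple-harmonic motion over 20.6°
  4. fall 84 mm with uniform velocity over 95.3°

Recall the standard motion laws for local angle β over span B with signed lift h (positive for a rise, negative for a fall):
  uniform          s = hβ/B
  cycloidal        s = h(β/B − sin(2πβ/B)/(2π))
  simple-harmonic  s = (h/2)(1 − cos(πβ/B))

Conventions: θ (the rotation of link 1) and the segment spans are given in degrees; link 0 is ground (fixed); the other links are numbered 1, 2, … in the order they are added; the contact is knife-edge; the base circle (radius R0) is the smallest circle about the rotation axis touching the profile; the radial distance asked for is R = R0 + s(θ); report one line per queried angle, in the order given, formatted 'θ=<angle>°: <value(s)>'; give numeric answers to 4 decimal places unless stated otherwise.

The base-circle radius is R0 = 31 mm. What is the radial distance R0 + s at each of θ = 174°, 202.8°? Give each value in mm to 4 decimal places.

segment 1 (0° to 169°, simple-harmonic, h = 26) is passed completely: s = 0.0000 + (26) = 26.0000
θ = 174° falls in segment 2 (169° to 244.1°, uniform, h = 30): β = 174 − 169 = 5°, B = 75.1°; Δs = 30·5/75.1 = 1.9973; s = 26.0000 + 1.9973 = 27.9973
θ = 202.8° falls in segment 2 (169° to 244.1°, uniform, h = 30): β = 202.8 − 169 = 33.8°, B = 75.1°; Δs = 30·33.8/75.1 = 13.5020; s = 26.0000 + 13.5020 = 39.5020
θ=174°: R = R0 + s = 31 + 27.9973 = 58.9973
θ=202.8°: R = R0 + s = 31 + 39.5020 = 70.5020

θ=174°: 58.9973
θ=202.8°: 70.5020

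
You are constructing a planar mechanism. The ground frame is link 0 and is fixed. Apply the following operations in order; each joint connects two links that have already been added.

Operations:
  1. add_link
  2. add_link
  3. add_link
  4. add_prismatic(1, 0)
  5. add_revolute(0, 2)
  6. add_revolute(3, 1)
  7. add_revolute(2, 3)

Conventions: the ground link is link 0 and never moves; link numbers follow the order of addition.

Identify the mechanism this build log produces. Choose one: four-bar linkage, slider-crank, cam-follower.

links: 4 (incl. ground); joints: 3 revolute, 1 prismatic, 0 higher (cam) pair, forming one closed loop
4 links, 3 revolutes + 1 prismatic in one loop → slider-crank

slider-crank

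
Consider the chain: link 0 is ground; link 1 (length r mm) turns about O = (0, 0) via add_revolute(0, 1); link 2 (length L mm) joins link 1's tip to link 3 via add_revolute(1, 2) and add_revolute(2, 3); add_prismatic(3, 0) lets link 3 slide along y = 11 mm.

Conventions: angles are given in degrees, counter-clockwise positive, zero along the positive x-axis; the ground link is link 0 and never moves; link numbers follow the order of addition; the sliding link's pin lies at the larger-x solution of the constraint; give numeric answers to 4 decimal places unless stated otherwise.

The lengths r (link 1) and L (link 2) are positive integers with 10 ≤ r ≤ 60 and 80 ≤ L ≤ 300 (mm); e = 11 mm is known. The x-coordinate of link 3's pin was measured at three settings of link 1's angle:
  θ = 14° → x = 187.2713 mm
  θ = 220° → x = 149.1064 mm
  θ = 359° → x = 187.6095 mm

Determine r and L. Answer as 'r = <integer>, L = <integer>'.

constraint per measurement: (x − r cos θ)² + (r sin θ − e)² = L²
subtracting the θ₁ and θ₂ equations cancels the r² and L² terms:
r = (x₁² − x₂²) / (2[(x₁cos θ₁ + e sin θ₁) − (x₂cos θ₂ + e sin θ₂)]) = 21.0000 → r = 21
L² = (x₁ − r cos θ₁)² + (r sin θ₁ − e)² = 27889.0131 → L = 167.0000 → L = 167
check at θ₃=359°: x = 187.6095 (printed 187.6095) ✓

r = 21, L = 167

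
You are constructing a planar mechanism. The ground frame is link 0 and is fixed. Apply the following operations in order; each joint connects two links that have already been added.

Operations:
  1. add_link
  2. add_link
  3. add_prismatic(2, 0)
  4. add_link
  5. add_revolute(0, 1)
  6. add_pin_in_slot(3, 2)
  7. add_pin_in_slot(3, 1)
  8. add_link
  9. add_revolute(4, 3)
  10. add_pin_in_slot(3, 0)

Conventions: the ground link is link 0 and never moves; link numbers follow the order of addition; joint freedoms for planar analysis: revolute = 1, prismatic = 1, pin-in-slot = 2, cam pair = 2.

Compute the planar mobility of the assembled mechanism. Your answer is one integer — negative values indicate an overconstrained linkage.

(L,J1,J2)=(1,0,0); link0 fixed
link1: (2,0,0)
link2: (3,0,0)
P 2-0 [J1]: (3,1,0)
link3: (4,1,0)
R 0-1 [J1]: (4,2,0)
PS 3-2 [J2]: (4,2,1)
PS 3-1 [J2]: (4,2,2)
link4: (5,2,2)
R 4-3 [J1]: (5,3,2)
PS 3-0 [J2]: (5,3,3)
Grübler: 3·4 − 2·3 − 3 = 3

M = 3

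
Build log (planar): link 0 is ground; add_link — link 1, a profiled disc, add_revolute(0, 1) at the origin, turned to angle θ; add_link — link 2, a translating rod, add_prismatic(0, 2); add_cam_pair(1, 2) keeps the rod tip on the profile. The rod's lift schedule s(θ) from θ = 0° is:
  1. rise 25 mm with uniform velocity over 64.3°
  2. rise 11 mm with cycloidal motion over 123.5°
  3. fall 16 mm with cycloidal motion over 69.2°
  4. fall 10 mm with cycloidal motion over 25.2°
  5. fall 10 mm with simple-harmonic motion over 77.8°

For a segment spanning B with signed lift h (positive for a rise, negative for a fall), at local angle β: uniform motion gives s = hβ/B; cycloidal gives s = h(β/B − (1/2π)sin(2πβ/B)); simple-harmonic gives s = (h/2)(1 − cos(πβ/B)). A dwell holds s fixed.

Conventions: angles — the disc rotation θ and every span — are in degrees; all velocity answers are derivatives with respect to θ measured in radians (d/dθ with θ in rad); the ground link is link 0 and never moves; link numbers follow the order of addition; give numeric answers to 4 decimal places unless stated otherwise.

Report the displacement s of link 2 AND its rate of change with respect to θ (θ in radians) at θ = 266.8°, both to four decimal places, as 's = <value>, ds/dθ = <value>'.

seg 1 [0°–64.3°] uniform, h=25: full span → s += 25 → s = 25.0000
seg 2 [64.3°–187.8°] cycloidal, h=11: full span → s += 11 → s = 36.0000
seg 3 [187.8°–257°] cycloidal, h=-16: full span → s += -16 → s = 20.0000
seg 4 [257°–282.2°] cycloidal, h=-10: θ=266.8° here. β=9.8, B=25.2. -10·(0.3889 − sin(2π·0.3889)/(2π)) = -2.8659 → s = 17.1341
velocity in seg [257°–282.2°] (cycloidal), θ in radians: β = 9.8° = 0.1710 rad, B = 25.2° = 0.4398 rad; ds/dθ = (h/B)(1 − cos(2πβ/B)) = ((-10)/0.4398)(1 − cos(2π·0.3889)) = -40.153529 mm/rad

s = 17.1341, ds/dθ = -40.1535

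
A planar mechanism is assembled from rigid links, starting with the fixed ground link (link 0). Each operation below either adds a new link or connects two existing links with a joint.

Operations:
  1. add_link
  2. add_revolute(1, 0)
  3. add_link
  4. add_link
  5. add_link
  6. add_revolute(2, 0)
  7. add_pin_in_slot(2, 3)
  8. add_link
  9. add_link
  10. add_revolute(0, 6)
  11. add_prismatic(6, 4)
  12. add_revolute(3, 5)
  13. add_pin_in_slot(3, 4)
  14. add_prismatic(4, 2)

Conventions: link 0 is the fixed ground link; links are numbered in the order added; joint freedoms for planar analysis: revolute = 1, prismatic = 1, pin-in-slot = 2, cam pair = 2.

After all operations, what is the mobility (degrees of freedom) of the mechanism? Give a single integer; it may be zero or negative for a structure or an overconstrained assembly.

L=1 J1=0 J2=0
add link → L=2 J1=0 J2=0
R@1,0 dof=1 J1 → L=2 J1=1 J2=0
add link → L=3 J1=1 J2=0
add link → L=4 J1=1 J2=0
add link → L=5 J1=1 J2=0
R@2,0 dof=1 J1 → L=5 J1=2 J2=0
PS@2,3 dof=2 J2 → L=5 J1=2 J2=1
add link → L=6 J1=2 J2=1
add link → L=7 J1=2 J2=1
R@0,6 dof=1 J1 → L=7 J1=3 J2=1
P@6,4 dof=1 J1 → L=7 J1=4 J2=1
R@3,5 dof=1 J1 → L=7 J1=5 J2=1
PS@3,4 dof=2 J2 → L=7 J1=5 J2=2
P@4,2 dof=1 J1 → L=7 J1=6 J2=2
M=3(L−1)−2J1−J2=3·6−2·6−2=4

M = 4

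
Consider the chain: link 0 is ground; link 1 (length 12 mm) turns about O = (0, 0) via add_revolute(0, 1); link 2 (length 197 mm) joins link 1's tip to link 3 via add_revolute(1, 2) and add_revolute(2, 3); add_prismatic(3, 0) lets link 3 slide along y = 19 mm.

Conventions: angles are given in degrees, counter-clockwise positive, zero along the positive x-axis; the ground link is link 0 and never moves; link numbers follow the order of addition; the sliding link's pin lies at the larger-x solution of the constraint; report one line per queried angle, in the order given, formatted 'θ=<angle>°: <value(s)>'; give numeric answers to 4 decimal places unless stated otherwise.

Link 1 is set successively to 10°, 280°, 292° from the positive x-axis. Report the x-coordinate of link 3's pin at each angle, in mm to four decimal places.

geometry: r = 12 mm, L = 197 mm, e = 19 mm
θ=10°: crank pin P = (r cos θ, r sin θ) = (11.817693, 2.083778)
θ=10°: h = r sin θ − e = 2.083778 − 19 = -16.916222
θ=10°: x = r cos θ + √(L² − h²) = 11.817693 + 196.272365 = 208.090058
θ=280°: crank pin P = (r cos θ, r sin θ) = (2.083778, -11.817693)
θ=280°: h = r sin θ − e = -11.817693 − 19 = -30.817693
θ=280°: x = r cos θ + √(L² − h²) = 2.083778 + 194.574587 = 196.658365
θ=292°: crank pin P = (r cos θ, r sin θ) = (4.495279, -11.126206)
θ=292°: h = r sin θ − e = -11.126206 − 19 = -30.126206
θ=292°: x = r cos θ + √(L² − h²) = 4.495279 + 194.682849 = 199.178128

θ=10°: 208.0901
θ=280°: 196.6584
θ=292°: 199.1781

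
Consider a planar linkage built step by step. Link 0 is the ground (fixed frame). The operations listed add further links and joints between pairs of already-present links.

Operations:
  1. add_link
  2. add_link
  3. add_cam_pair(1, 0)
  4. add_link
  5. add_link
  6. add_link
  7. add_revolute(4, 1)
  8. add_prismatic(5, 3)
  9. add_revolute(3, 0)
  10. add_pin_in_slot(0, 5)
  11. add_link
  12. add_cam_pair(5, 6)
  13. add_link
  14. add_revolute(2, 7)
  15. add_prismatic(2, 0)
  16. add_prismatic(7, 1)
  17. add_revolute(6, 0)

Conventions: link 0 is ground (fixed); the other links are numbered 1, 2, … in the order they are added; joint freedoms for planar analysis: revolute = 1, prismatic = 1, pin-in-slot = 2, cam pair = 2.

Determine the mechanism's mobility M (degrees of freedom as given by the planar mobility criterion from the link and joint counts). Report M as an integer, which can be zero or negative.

L=1 J1=0 J2=0
add link → L=2 J1=0 J2=0
add link → L=3 J1=0 J2=0
C@1,0 dof=2 J2 → L=3 J1=0 J2=1
add link → L=4 J1=0 J2=1
add link → L=5 J1=0 J2=1
add link → L=6 J1=0 J2=1
R@4,1 dof=1 J1 → L=6 J1=1 J2=1
P@5,3 dof=1 J1 → L=6 J1=2 J2=1
R@3,0 dof=1 J1 → L=6 J1=3 J2=1
PS@0,5 dof=2 J2 → L=6 J1=3 J2=2
add link → L=7 J1=3 J2=2
C@5,6 dof=2 J2 → L=7 J1=3 J2=3
add link → L=8 J1=3 J2=3
R@2,7 dof=1 J1 → L=8 J1=4 J2=3
P@2,0 dof=1 J1 → L=8 J1=5 J2=3
P@7,1 dof=1 J1 → L=8 J1=6 J2=3
R@6,0 dof=1 J1 → L=8 J1=7 J2=3
M=3(L−1)−2J1−J2=3·7−2·7−3=4

M = 4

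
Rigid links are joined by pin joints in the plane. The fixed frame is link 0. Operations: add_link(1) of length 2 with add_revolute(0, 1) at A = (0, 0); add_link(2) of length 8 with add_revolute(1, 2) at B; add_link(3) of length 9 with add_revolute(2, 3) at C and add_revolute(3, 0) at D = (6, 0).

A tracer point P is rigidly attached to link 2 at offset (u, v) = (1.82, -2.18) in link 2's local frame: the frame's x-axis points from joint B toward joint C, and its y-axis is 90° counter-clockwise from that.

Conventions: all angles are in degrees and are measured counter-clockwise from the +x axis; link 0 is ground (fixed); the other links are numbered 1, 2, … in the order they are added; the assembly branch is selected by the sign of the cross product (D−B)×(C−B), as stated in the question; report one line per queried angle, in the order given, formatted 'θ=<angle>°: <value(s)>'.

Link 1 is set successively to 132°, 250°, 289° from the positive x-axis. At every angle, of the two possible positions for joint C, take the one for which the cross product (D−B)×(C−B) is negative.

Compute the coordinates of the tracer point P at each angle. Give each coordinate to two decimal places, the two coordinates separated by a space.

A=(0,0), D=(6.00,0)
θ=132°: B = A + 2.00·(cos132°, sin132°) = (-1.3383, 1.4863)
θ=132°: |BD| = 7.4873
θ=132°: circle(B,8.00) ∩ circle(D,9.00): a=2.6084, h=7.5628
θ=132°:   candidates: C₊=(2.7195,8.3808) cross=56.625; C₋=(-0.2831,-6.4438) cross=-56.625
θ=132°:   branch - wants cross < 0 → take C=(-0.2831,-6.4438) (cross=-56.625)
θ=132°: ex = (C−B)/|BC| = (0.1319,-0.9913); ey = (0.9913,0.1319)
θ=132°: P = B + 1.82·ex + -2.18·ey = (-3.2592,-0.6053)
θ=250°: B = A + 2.00·(cos250°, sin250°) = (-0.6840, -1.8794)
θ=250°: |BD| = 6.9432
θ=250°: circle(B,8.00) ∩ circle(D,9.00): a=2.2474, h=7.6778
θ=250°:   candidates: C₊=(-0.5988,6.1202) cross=53.309; C₋=(3.5577,-8.6623) cross=-53.309
θ=250°:   branch - wants cross < 0 → take C=(3.5577,-8.6623) (cross=-53.309)
θ=250°: ex = (C−B)/|BC| = (0.5302,-0.8479); ey = (0.8479,0.5302)
θ=250°: P = B + 1.82·ex + -2.18·ey = (-1.5674,-4.5784)
θ=289°: B = A + 2.00·(cos289°, sin289°) = (0.6511, -1.8910)
θ=289°: |BD| = 5.6733
θ=289°: circle(B,8.00) ∩ circle(D,9.00): a=1.3384, h=7.8872
θ=289°:   candidates: C₊=(-0.7160,5.9913) cross=44.747; C₋=(4.5420,-8.8811) cross=-44.747
θ=289°:   branch - wants cross < 0 → take C=(4.5420,-8.8811) (cross=-44.747)
θ=289°: ex = (C−B)/|BC| = (0.4864,-0.8738); ey = (0.8738,0.4864)
θ=289°: P = B + 1.82·ex + -2.18·ey = (-0.3685,-4.5415)

θ=132°: -3.26 -0.61
θ=250°: -1.57 -4.58
θ=289°: -0.37 -4.54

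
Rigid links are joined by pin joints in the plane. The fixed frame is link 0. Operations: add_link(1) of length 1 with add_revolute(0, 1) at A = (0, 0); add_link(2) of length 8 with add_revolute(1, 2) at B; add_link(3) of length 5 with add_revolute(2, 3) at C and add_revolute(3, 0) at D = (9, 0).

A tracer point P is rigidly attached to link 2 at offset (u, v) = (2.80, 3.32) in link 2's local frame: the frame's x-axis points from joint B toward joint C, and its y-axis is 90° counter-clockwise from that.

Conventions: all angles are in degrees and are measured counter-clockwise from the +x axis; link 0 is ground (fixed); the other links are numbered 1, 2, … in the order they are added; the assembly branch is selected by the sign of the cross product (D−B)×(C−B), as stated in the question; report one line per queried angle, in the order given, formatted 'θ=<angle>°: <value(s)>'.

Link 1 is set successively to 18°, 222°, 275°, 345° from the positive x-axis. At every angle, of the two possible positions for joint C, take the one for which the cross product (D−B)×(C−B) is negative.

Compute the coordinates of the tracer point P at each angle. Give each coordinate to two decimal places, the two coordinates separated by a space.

A=(0,0), D=(9.00,0)
θ=18°: B = A + 1.00·(cos18°, sin18°) = (0.9511, 0.3090)
θ=18°: |BD| = 8.0549
θ=18°: circle(B,8.00) ∩ circle(D,5.00): a=6.4483, h=4.7349
θ=18°:   candidates: C₊=(7.5763,4.7930) cross=38.139; C₋=(7.2130,-4.6698) cross=-38.139
θ=18°:   branch - wants cross < 0 → take C=(7.2130,-4.6698) (cross=-38.139)
θ=18°: ex = (C−B)/|BC| = (0.7827,-0.6223); ey = (0.6223,0.7827)
θ=18°: P = B + 2.80·ex + 3.32·ey = (5.2089,1.1652)
θ=222°: B = A + 1.00·(cos222°, sin222°) = (-0.7431, -0.6691)
θ=222°: |BD| = 9.7661
θ=222°: circle(B,8.00) ∩ circle(D,5.00): a=6.8798, h=4.0828
θ=222°:   candidates: C₊=(5.8407,3.8754) cross=39.873; C₋=(6.4002,-4.2709) cross=-39.873
θ=222°:   branch - wants cross < 0 → take C=(6.4002,-4.2709) (cross=-39.873)
θ=222°: ex = (C−B)/|BC| = (0.8929,-0.4502); ey = (0.4502,0.8929)
θ=222°: P = B + 2.80·ex + 3.32·ey = (3.2518,1.0347)
θ=275°: B = A + 1.00·(cos275°, sin275°) = (0.0872, -0.9962)
θ=275°: |BD| = 8.9683
θ=275°: circle(B,8.00) ∩ circle(D,5.00): a=6.6585, h=4.4345
θ=275°:   candidates: C₊=(6.2119,4.1505) cross=39.770; C₋=(7.1970,-4.6636) cross=-39.770
θ=275°:   branch - wants cross < 0 → take C=(7.1970,-4.6636) (cross=-39.770)
θ=275°: ex = (C−B)/|BC| = (0.8887,-0.4584); ey = (0.4584,0.8887)
θ=275°: P = B + 2.80·ex + 3.32·ey = (4.0976,0.6708)
θ=345°: B = A + 1.00·(cos345°, sin345°) = (0.9659, -0.2588)
θ=345°: |BD| = 8.0382
θ=345°: circle(B,8.00) ∩ circle(D,5.00): a=6.4450, h=4.7394
θ=345°:   candidates: C₊=(7.2550,4.6856) cross=38.096; C₋=(7.5602,-4.7882) cross=-38.096
θ=345°:   branch - wants cross < 0 → take C=(7.5602,-4.7882) (cross=-38.096)
θ=345°: ex = (C−B)/|BC| = (0.8243,-0.5662); ey = (0.5662,0.8243)
θ=345°: P = B + 2.80·ex + 3.32·ey = (5.1536,0.8925)

θ=18°: 5.21 1.17
θ=222°: 3.25 1.03
θ=275°: 4.10 0.67
θ=345°: 5.15 0.89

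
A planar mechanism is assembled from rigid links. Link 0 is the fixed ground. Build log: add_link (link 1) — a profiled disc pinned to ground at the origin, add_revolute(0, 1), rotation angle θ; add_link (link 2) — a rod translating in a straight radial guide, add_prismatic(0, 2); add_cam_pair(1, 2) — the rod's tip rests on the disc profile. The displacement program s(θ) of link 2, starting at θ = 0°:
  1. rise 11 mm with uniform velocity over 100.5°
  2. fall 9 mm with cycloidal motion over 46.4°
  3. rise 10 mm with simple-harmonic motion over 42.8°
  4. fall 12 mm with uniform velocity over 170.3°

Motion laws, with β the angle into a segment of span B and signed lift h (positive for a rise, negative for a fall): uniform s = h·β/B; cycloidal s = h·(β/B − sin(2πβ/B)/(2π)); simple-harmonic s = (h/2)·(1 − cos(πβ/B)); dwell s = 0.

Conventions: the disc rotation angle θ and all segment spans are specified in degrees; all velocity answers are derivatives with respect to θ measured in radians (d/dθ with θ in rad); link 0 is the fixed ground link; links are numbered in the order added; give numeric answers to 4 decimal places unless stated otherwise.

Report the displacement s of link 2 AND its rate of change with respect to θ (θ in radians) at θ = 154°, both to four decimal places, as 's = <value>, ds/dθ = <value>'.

seg 1 [0°–100.5°] uniform, h=11: full span → s += 11 → s = 11.0000
seg 2 [100.5°–146.9°] cycloidal, h=-9: full span → s += -9 → s = 2.0000
seg 3 [146.9°–189.7°] simple-harmonic, h=10: θ=154° here. β=7.1, B=42.8. 10/2·(1 − cos(π·0.1659)) = 0.6638 → s = 2.6638
velocity in seg [146.9°–189.7°] (simple-harmonic), θ in radians: β = 7.1° = 0.1239 rad, B = 42.8° = 0.7470 rad; ds/dθ = (πh/(2B)) sin(πβ/B) = (π·10/(2·0.7470)) sin(π·0.1659) = 10.469430 mm/rad

s = 2.6638, ds/dθ = 10.4694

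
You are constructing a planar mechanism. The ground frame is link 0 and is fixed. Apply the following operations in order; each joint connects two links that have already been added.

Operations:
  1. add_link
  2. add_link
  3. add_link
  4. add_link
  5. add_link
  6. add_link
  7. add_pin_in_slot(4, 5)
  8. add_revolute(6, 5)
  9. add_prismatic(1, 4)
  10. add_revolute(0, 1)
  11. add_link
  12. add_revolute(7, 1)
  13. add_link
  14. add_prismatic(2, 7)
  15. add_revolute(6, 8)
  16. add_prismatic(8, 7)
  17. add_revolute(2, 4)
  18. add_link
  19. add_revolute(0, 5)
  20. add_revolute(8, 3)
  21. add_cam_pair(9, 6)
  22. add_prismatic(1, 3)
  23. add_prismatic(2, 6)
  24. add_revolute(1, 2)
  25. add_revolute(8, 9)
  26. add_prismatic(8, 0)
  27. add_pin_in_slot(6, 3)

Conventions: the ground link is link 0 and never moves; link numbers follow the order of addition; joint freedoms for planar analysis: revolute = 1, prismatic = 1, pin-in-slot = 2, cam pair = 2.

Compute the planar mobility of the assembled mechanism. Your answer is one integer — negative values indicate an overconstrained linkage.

link 0 = ground. State L|J1|J2 = 1|0|0
+link1  2|0|0
+link2  3|0|0
+link3  4|0|0
+link4  5|0|0
+link5  6|0|0
+link6  7|0|0
PS(4,5) f=2→J2  7|0|1
R(6,5) f=1→J1  7|1|1
P(1,4) f=1→J1  7|2|1
R(0,1) f=1→J1  7|3|1
+link7  8|3|1
R(7,1) f=1→J1  8|4|1
+link8  9|4|1
P(2,7) f=1→J1  9|5|1
R(6,8) f=1→J1  9|6|1
P(8,7) f=1→J1  9|7|1
R(2,4) f=1→J1  9|8|1
+link9  10|8|1
R(0,5) f=1→J1  10|9|1
R(8,3) f=1→J1  10|10|1
C(9,6) f=2→J2  10|10|2
P(1,3) f=1→J1  10|11|2
P(2,6) f=1→J1  10|12|2
R(1,2) f=1→J1  10|13|2
R(8,9) f=1→J1  10|14|2
P(8,0) f=1→J1  10|15|2
PS(6,3) f=2→J2  10|15|3
M = 3(10−1)−2·15−3 = 27−30−3 = -6

M = -6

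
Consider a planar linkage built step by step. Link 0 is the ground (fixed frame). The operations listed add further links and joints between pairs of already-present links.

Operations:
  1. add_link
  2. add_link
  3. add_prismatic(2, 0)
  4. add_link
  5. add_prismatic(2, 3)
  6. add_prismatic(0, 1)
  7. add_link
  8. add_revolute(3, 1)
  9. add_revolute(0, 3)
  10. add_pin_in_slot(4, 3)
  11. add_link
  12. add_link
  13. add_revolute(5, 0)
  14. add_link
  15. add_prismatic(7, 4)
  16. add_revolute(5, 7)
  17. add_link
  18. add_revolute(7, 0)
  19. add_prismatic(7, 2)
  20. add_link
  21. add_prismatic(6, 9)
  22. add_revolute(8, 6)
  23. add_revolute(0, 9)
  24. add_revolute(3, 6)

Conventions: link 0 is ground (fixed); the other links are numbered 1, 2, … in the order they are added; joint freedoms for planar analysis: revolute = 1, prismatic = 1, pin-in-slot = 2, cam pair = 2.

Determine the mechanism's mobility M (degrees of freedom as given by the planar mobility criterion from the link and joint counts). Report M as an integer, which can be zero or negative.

L=1 J1=0 J2=0
add link → L=2 J1=0 J2=0
add link → L=3 J1=0 J2=0
P@2,0 dof=1 J1 → L=3 J1=1 J2=0
add link → L=4 J1=1 J2=0
P@2,3 dof=1 J1 → L=4 J1=2 J2=0
P@0,1 dof=1 J1 → L=4 J1=3 J2=0
add link → L=5 J1=3 J2=0
R@3,1 dof=1 J1 → L=5 J1=4 J2=0
R@0,3 dof=1 J1 → L=5 J1=5 J2=0
PS@4,3 dof=2 J2 → L=5 J1=5 J2=1
add link → L=6 J1=5 J2=1
add link → L=7 J1=5 J2=1
R@5,0 dof=1 J1 → L=7 J1=6 J2=1
add link → L=8 J1=6 J2=1
P@7,4 dof=1 J1 → L=8 J1=7 J2=1
R@5,7 dof=1 J1 → L=8 J1=8 J2=1
add link → L=9 J1=8 J2=1
R@7,0 dof=1 J1 → L=9 J1=9 J2=1
P@7,2 dof=1 J1 → L=9 J1=10 J2=1
add link → L=10 J1=10 J2=1
P@6,9 dof=1 J1 → L=10 J1=11 J2=1
R@8,6 dof=1 J1 → L=10 J1=12 J2=1
R@0,9 dof=1 J1 → L=10 J1=13 J2=1
R@3,6 dof=1 J1 → L=10 J1=14 J2=1
M=3(L−1)−2J1−J2=3·9−2·14−1=-2

M = -2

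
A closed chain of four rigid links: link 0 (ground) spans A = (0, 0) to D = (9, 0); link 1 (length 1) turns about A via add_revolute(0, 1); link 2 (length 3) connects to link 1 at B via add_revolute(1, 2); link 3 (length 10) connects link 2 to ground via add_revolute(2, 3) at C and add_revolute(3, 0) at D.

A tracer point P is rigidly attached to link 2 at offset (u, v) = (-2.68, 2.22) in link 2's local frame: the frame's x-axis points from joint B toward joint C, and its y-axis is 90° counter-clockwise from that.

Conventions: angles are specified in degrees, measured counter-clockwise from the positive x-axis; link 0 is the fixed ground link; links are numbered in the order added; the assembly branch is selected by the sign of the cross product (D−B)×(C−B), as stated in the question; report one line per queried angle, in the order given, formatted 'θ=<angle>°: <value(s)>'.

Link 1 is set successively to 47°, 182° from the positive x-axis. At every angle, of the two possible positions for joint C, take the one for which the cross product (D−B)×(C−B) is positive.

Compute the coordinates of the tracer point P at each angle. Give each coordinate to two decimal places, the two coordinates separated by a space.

A=(0,0), D=(9.00,0)
θ=47°: B = A + 1.00·(cos47°, sin47°) = (0.6820, 0.7314)
θ=47°: |BD| = 8.3501
θ=47°: circle(B,3.00) ∩ circle(D,10.00): a=-1.2740, h=2.7161
θ=47°:   candidates: C₊=(-0.3492,3.5486) cross=22.679; C₋=(-0.8250,-1.8627) cross=-22.679
θ=47°:   branch + wants cross > 0 → take C=(-0.3492,3.5486) (cross=22.679)
θ=47°: ex = (C−B)/|BC| = (-0.3437,0.9391); ey = (-0.9391,-0.3437)
θ=47°: P = B + -2.68·ex + 2.22·ey = (-0.4815,-2.5484)
θ=182°: B = A + 1.00·(cos182°, sin182°) = (-0.9994, -0.0349)
θ=182°: |BD| = 9.9995
θ=182°: circle(B,3.00) ∩ circle(D,10.00): a=0.4495, h=2.9661
θ=182°:   candidates: C₊=(-0.5603,2.9328) cross=29.660; C₋=(-0.5396,-2.9995) cross=-29.660
θ=182°:   branch + wants cross > 0 → take C=(-0.5603,2.9328) (cross=29.660)
θ=182°: ex = (C−B)/|BC| = (0.1464,0.9892); ey = (-0.9892,0.1464)
θ=182°: P = B + -2.68·ex + 2.22·ey = (-3.5878,-2.3611)

θ=47°: -0.48 -2.55
θ=182°: -3.59 -2.36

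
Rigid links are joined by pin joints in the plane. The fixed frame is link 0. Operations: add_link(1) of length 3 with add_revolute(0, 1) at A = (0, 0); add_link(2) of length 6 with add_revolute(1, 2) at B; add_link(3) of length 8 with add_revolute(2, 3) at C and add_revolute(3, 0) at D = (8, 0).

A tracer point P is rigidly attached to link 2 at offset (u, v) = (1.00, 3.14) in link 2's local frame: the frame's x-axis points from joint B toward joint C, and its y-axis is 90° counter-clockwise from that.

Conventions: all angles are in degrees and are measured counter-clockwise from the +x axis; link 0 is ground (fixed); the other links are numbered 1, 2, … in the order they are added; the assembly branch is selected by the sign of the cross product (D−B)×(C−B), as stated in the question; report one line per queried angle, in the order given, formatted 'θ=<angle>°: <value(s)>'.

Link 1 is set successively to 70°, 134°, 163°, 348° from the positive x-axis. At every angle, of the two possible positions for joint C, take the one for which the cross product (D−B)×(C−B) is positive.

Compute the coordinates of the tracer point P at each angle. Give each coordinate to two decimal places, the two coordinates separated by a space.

A=(0,0), D=(8.00,0)
θ=70°: B = A + 3.00·(cos70°, sin70°) = (1.0261, 2.8191)
θ=70°: |BD| = 7.5222
θ=70°: circle(B,6.00) ∩ circle(D,8.00): a=1.8999, h=5.6912
θ=70°:   candidates: C₊=(4.9204,7.3835) cross=42.811; C₋=(0.6546,-3.1694) cross=-42.811
θ=70°:   branch + wants cross > 0 → take C=(4.9204,7.3835) (cross=42.811)
θ=70°: ex = (C−B)/|BC| = (0.6491,0.7607); ey = (-0.7607,0.6491)
θ=70°: P = B + 1.00·ex + 3.14·ey = (-0.7136,5.6179)
θ=134°: B = A + 3.00·(cos134°, sin134°) = (-2.0840, 2.1580)
θ=134°: |BD| = 10.3123
θ=134°: circle(B,6.00) ∩ circle(D,8.00): a=3.7986, h=4.6445
θ=134°:   candidates: C₊=(2.6024,5.9047) cross=47.895; C₋=(0.6585,-3.1785) cross=-47.895
θ=134°:   branch + wants cross > 0 → take C=(2.6024,5.9047) (cross=47.895)
θ=134°: ex = (C−B)/|BC| = (0.7811,0.6245); ey = (-0.6245,0.7811)
θ=134°: P = B + 1.00·ex + 3.14·ey = (-3.2637,5.2350)
θ=163°: B = A + 3.00·(cos163°, sin163°) = (-2.8689, 0.8771)
θ=163°: |BD| = 10.9042
θ=163°: circle(B,6.00) ∩ circle(D,8.00): a=4.1682, h=4.3158
θ=163°:   candidates: C₊=(1.6330,4.8436) cross=47.060; C₋=(0.9386,-3.7600) cross=-47.060
θ=163°:   branch + wants cross > 0 → take C=(1.6330,4.8436) (cross=47.060)
θ=163°: ex = (C−B)/|BC| = (0.7503,0.6611); ey = (-0.6611,0.7503)
θ=163°: P = B + 1.00·ex + 3.14·ey = (-4.1944,3.8942)
θ=348°: B = A + 3.00·(cos348°, sin348°) = (2.9344, -0.6237)
θ=348°: |BD| = 5.1038
θ=348°: circle(B,6.00) ∩ circle(D,8.00): a=-0.1911, h=5.9970
θ=348°:   candidates: C₊=(2.0119,5.3049) cross=30.607; C₋=(3.4776,-6.5991) cross=-30.607
θ=348°:   branch + wants cross > 0 → take C=(2.0119,5.3049) (cross=30.607)
θ=348°: ex = (C−B)/|BC| = (-0.1538,0.9881); ey = (-0.9881,-0.1538)
θ=348°: P = B + 1.00·ex + 3.14·ey = (-0.3220,-0.1185)

θ=70°: -0.71 5.62
θ=134°: -3.26 5.24
θ=163°: -4.19 3.89
θ=348°: -0.32 -0.12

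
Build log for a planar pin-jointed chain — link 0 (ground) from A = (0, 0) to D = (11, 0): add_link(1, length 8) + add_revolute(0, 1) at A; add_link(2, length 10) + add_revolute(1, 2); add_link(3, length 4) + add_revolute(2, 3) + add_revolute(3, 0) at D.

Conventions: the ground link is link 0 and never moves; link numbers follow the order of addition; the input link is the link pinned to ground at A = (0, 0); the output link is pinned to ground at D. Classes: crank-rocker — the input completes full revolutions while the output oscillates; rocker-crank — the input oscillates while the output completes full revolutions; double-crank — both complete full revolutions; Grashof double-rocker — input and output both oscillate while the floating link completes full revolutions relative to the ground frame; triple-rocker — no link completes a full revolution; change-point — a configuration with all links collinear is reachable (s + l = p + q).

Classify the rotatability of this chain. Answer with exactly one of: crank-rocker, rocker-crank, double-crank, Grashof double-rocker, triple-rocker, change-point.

lengths: ground=11, input=8, coupler=10, output=4
sorted: s=4 (shortest), l=11 (longest), p+q=18
s + l = 15 vs p + q = 18
s + l < p + q (Grashof) with shortest = output link → rocker-crank

rocker-crank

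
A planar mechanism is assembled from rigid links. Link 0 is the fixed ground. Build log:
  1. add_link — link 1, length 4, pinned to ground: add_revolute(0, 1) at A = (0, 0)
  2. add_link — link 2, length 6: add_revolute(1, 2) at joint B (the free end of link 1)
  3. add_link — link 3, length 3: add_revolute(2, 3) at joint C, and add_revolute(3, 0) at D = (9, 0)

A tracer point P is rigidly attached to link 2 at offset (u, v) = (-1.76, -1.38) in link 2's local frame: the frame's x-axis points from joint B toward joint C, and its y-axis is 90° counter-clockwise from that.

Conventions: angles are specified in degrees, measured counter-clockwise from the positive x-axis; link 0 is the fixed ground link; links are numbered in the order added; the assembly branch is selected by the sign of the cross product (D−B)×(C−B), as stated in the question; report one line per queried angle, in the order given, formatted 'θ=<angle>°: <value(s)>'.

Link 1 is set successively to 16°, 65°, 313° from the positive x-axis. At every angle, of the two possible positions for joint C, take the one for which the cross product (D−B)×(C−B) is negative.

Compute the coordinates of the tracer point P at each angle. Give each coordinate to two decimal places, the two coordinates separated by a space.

A=(0,0), D=(9.00,0)
θ=16°: B = A + 4.00·(cos16°, sin16°) = (3.8450, 1.1025)
θ=16°: |BD| = 5.2715
θ=16°: circle(B,6.00) ∩ circle(D,3.00): a=5.1967, h=2.9991
θ=16°:   candidates: C₊=(9.5541,2.9484) cross=15.810; C₋=(8.2995,-2.9171) cross=-15.810
θ=16°:   branch - wants cross < 0 → take C=(8.2995,-2.9171) (cross=-15.810)
θ=16°: ex = (C−B)/|BC| = (0.7424,-0.6699); ey = (0.6699,0.7424)
θ=16°: P = B + -1.76·ex + -1.38·ey = (1.6139,1.2571)
θ=65°: B = A + 4.00·(cos65°, sin65°) = (1.6905, 3.6252)
θ=65°: |BD| = 8.1591
θ=65°: circle(B,6.00) ∩ circle(D,3.00): a=5.7342, h=1.7662
θ=65°:   candidates: C₊=(7.6123,2.6597) cross=14.411; C₋=(6.0428,-0.5048) cross=-14.411
θ=65°:   branch - wants cross < 0 → take C=(6.0428,-0.5048) (cross=-14.411)
θ=65°: ex = (C−B)/|BC| = (0.7254,-0.6883); ey = (0.6883,0.7254)
θ=65°: P = B + -1.76·ex + -1.38·ey = (-0.5361,3.8357)
θ=313°: B = A + 4.00·(cos313°, sin313°) = (2.7280, -2.9254)
θ=313°: |BD| = 6.9207
θ=313°: circle(B,6.00) ∩ circle(D,3.00): a=5.4110, h=2.5925
θ=313°:   candidates: C₊=(6.5360,1.7113) cross=17.942; C₋=(8.7277,-2.9876) cross=-17.942
θ=313°:   branch - wants cross < 0 → take C=(8.7277,-2.9876) (cross=-17.942)
θ=313°: ex = (C−B)/|BC| = (0.9999,-0.0104); ey = (0.0104,0.9999)
θ=313°: P = B + -1.76·ex + -1.38·ey = (0.9538,-4.2871)

θ=16°: 1.61 1.26
θ=65°: -0.54 3.84
θ=313°: 0.95 -4.29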